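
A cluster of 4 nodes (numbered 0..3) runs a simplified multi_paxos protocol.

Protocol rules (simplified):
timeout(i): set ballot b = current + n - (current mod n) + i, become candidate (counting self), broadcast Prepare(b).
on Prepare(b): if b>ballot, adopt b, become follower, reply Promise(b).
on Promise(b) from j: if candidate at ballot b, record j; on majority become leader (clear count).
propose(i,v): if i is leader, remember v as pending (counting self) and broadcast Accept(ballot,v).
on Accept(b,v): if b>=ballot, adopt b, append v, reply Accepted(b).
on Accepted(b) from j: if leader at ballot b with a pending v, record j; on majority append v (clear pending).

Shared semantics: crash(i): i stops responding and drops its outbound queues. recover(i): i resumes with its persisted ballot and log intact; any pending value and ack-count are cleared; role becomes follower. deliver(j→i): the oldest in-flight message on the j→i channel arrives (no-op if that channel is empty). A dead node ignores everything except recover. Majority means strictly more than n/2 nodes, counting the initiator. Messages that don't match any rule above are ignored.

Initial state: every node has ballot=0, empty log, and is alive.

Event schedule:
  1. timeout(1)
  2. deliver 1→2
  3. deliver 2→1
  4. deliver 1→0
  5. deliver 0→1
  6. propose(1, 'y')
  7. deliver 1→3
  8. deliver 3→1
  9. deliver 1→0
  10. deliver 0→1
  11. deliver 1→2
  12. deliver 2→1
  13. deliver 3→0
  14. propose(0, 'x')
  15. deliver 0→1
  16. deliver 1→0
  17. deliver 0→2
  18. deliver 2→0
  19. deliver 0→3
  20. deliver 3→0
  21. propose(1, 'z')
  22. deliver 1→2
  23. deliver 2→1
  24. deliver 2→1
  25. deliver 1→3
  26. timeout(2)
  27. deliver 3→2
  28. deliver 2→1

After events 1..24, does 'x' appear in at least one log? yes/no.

no

1. timeout(1):  <1:cand b5 ->
2. deliver 1→2:  <2:foll b5 ->
3. deliver 2→1:  nop
4. deliver 1→0:  <0:foll b5 ->
5. deliver 0→1:  <1:lead b5 ->
6. propose(1,'y'):  nop
7. deliver 1→3:  <3:foll b5 ->
8. deliver 3→1:  nop
9. deliver 1→0:  <0:foll b5 y>
10. deliver 0→1:  nop
11. deliver 1→2:  <2:foll b5 y>
12. deliver 2→1:  <1:lead b5 y>
13. deliver 3→0:  nop
14. propose(0,'x'):  nop
15. deliver 0→1:  nop
16. deliver 1→0:  nop
17. deliver 0→2:  nop
18. deliver 2→0:  nop
19. deliver 0→3:  nop
20. deliver 3→0:  nop
21. propose(1,'z'):  nop
22. deliver 1→2:  <2:foll b5 y,z>
23. deliver 2→1:  nop
24. deliver 2→1:  nop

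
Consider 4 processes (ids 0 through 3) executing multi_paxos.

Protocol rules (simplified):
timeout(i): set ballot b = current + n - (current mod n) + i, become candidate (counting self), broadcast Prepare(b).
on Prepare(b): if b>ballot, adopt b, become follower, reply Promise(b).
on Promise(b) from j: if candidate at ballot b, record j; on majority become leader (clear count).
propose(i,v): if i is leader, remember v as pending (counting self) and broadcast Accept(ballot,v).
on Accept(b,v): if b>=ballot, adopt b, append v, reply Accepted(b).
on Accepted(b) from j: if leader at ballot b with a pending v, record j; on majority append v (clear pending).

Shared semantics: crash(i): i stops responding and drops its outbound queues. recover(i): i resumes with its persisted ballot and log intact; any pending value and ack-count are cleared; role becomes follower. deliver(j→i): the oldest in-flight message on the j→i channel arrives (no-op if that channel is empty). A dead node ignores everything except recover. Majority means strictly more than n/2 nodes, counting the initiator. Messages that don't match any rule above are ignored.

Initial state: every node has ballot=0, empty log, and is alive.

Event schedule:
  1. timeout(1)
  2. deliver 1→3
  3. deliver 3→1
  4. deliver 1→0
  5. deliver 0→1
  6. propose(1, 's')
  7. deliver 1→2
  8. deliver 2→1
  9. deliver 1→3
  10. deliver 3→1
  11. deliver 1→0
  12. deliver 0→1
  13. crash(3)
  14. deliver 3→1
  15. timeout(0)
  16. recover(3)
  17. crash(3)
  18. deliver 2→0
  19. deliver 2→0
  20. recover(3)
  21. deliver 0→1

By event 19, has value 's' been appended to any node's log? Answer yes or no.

yes

1. timeout(1):  <1:cand b5 ->
2. deliver 1→3:  <3:foll b5 ->
3. deliver 3→1:  nop
4. deliver 1→0:  <0:foll b5 ->
5. deliver 0→1:  <1:lead b5 ->
6. propose(1,'s'):  nop
7. deliver 1→2:  <2:foll b5 ->
8. deliver 2→1:  nop
9. deliver 1→3:  <3:foll b5 s>
10. deliver 3→1:  nop
11. deliver 1→0:  <0:foll b5 s>
12. deliver 0→1:  <1:lead b5 s>
13. crash(3):  <3:✗foll b5 s>
14. deliver 3→1:  nop
15. timeout(0):  <0:cand b8 s>
16. recover(3):  <3:foll b5 s>
17. crash(3):  <3:✗foll b5 s>
18. deliver 2→0:  nop
19. deliver 2→0:  nop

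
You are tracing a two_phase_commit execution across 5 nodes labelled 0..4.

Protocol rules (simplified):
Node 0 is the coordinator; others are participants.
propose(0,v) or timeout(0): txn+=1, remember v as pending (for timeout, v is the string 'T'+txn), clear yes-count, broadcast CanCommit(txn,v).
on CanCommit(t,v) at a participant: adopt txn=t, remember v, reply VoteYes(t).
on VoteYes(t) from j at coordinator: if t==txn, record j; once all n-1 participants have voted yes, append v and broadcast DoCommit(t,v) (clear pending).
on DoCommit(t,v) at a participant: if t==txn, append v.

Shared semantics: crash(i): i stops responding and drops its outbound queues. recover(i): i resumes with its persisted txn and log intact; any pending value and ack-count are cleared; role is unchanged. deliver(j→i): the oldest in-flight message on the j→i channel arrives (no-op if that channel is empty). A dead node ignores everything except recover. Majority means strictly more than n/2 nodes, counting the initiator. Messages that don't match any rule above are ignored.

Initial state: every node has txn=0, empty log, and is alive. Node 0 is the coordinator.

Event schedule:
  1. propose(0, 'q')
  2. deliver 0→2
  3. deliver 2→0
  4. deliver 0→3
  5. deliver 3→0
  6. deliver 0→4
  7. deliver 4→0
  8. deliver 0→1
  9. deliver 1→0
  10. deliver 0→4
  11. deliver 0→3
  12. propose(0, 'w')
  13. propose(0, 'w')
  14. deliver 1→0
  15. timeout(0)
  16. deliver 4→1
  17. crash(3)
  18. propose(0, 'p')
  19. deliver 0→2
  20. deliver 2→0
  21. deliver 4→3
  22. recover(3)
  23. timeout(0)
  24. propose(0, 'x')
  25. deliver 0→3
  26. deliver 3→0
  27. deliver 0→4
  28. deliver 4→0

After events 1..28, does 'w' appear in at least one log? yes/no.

after 1 — propose(0,'q'): n0:coor/t1/[-]
after 2 — deliver 0→2: n2:part/t1/[-]
after 3 — deliver 2→0: ·
after 4 — deliver 0→3: n3:part/t1/[-]
after 5 — deliver 3→0: ·
after 6 — deliver 0→4: n4:part/t1/[-]
after 7 — deliver 4→0: ·
after 8 — deliver 0→1: n1:part/t1/[-]
after 9 — deliver 1→0: n0:coor/t1/[q]
after 10 — deliver 0→4: n4:part/t1/[q]
after 11 — deliver 0→3: n3:part/t1/[q]
after 12 — propose(0,'w'): n0:coor/t2/[q]
after 13 — propose(0,'w'): n0:coor/t3/[q]
after 14 — deliver 1→0: ·
after 15 — timeout(0): n0:coor/t4/[q]
after 16 — deliver 4→1: ·
after 17 — crash(3): n3:✗part/t1/[q]
after 18 — propose(0,'p'): n0:coor/t5/[q]
after 19 — deliver 0→2: n2:part/t1/[q]
after 20 — deliver 2→0: ·
after 21 — deliver 4→3: ·
after 22 — recover(3): n3:part/t1/[q]
after 23 — timeout(0): n0:coor/t6/[q]
after 24 — propose(0,'x'): n0:coor/t7/[q]
after 25 — deliver 0→3: n3:part/t2/[q]
after 26 — deliver 3→0: ·
after 27 — deliver 0→4: n4:part/t2/[q]
after 28 — deliver 4→0: ·

no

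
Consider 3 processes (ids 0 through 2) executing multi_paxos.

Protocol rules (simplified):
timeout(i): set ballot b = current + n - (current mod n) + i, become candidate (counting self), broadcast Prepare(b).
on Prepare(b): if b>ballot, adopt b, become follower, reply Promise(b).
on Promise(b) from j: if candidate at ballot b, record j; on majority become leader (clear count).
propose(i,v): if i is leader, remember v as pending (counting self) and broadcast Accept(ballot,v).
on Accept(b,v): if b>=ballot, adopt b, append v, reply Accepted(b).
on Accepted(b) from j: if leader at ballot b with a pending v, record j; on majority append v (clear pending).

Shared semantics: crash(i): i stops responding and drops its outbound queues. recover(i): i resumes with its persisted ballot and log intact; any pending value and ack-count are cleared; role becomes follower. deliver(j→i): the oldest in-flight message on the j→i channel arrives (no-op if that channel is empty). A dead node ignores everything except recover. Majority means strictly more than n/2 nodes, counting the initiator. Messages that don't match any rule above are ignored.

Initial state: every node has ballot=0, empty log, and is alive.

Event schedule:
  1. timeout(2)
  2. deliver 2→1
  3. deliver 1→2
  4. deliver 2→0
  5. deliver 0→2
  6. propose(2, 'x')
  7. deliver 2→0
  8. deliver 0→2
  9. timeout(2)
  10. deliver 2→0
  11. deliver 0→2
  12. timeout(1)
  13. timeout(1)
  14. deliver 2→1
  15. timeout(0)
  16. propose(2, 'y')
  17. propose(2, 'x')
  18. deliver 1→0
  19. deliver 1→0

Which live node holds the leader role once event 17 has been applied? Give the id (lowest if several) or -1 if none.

2

step 1 timeout(2): 2={cand,b=5,log=-}
step 2 deliver 2→1: 1={foll,b=5,log=-}
step 3 deliver 1→2: 2={lead,b=5,log=-}
step 4 deliver 2→0: 0={foll,b=5,log=-}
step 5 deliver 0→2: —
step 6 propose(2,'x'): —
step 7 deliver 2→0: 0={foll,b=5,log=x}
step 8 deliver 0→2: 2={lead,b=5,log=x}
step 9 timeout(2): 2={cand,b=8,log=x}
step 10 deliver 2→0: 0={foll,b=8,log=x}
step 11 deliver 0→2: 2={lead,b=8,log=x}
step 12 timeout(1): 1={cand,b=7,log=-}
step 13 timeout(1): 1={cand,b=10,log=-}
step 14 deliver 2→1: —
step 15 timeout(0): 0={cand,b=9,log=x}
step 16 propose(2,'y'): —
step 17 propose(2,'x'): —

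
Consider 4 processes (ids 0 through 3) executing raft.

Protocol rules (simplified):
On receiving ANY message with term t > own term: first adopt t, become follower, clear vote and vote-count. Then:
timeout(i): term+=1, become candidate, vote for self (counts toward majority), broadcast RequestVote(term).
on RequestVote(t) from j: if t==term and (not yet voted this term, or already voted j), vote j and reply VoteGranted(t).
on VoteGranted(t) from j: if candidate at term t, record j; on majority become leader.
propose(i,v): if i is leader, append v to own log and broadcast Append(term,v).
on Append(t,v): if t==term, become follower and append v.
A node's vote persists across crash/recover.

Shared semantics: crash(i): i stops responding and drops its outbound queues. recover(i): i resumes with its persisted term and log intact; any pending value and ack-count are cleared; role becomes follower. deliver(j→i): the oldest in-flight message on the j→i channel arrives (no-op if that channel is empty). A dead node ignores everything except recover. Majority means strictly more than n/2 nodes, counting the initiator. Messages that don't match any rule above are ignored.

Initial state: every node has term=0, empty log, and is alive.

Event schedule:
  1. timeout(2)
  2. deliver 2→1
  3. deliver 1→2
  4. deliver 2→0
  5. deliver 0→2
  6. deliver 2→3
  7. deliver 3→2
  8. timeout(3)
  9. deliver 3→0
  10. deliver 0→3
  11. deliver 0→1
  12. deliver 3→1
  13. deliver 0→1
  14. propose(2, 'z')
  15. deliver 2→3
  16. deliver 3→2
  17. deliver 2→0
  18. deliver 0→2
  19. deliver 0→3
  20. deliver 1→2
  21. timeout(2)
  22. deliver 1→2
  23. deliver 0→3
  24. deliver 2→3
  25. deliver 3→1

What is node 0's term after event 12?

after 1 — timeout(2): n2:cand/t1/[-]
after 2 — deliver 2→1: n1:foll/t1/[-]
after 3 — deliver 1→2: ·
after 4 — deliver 2→0: n0:foll/t1/[-]
after 5 — deliver 0→2: n2:lead/t1/[-]
after 6 — deliver 2→3: n3:foll/t1/[-]
after 7 — deliver 3→2: ·
after 8 — timeout(3): n3:cand/t2/[-]
after 9 — deliver 3→0: n0:foll/t2/[-]
after 10 — deliver 0→3: ·
after 11 — deliver 0→1: ·
after 12 — deliver 3→1: n1:foll/t2/[-]

2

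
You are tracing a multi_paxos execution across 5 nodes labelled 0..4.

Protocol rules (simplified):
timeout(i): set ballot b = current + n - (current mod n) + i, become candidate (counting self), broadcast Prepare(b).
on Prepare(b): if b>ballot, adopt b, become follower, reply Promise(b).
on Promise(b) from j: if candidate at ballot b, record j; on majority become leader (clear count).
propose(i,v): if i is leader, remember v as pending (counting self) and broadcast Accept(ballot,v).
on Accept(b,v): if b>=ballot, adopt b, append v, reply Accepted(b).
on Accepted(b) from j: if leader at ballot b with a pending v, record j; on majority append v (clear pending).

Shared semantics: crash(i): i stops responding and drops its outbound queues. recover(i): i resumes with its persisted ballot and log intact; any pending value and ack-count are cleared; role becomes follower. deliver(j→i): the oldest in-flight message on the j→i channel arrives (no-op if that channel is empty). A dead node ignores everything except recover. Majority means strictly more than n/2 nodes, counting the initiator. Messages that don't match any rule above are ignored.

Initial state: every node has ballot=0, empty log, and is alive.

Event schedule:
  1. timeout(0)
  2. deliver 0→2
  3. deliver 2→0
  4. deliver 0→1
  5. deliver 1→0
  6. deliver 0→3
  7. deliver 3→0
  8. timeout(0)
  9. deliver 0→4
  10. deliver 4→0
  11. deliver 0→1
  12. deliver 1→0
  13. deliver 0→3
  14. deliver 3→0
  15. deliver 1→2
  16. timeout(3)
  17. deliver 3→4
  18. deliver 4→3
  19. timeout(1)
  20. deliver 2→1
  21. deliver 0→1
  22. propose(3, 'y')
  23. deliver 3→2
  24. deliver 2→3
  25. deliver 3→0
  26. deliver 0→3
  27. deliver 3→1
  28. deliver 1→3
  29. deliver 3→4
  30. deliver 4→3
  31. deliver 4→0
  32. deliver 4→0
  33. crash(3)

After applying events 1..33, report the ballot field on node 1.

18

e1 timeout(0): 0[cand,b=5,-]
e2 deliver 0→2: 2[foll,b=5,-]
e3 deliver 2→0: ·
e4 deliver 0→1: 1[foll,b=5,-]
e5 deliver 1→0: 0[lead,b=5,-]
e6 deliver 0→3: 3[foll,b=5,-]
e7 deliver 3→0: ·
e8 timeout(0): 0[cand,b=10,-]
e9 deliver 0→4: 4[foll,b=5,-]
e10 deliver 4→0: ·
e11 deliver 0→1: 1[foll,b=10,-]
e12 deliver 1→0: ·
e13 deliver 0→3: 3[foll,b=10,-]
e14 deliver 3→0: 0[lead,b=10,-]
e15 deliver 1→2: ·
e16 timeout(3): 3[cand,b=18,-]
e17 deliver 3→4: 4[foll,b=18,-]
e18 deliver 4→3: ·
e19 timeout(1): 1[cand,b=16,-]
e20 deliver 2→1: ·
e21 deliver 0→1: ·
e22 propose(3,'y'): ·
e23 deliver 3→2: 2[foll,b=18,-]
e24 deliver 2→3: 3[lead,b=18,-]
e25 deliver 3→0: 0[foll,b=18,-]
e26 deliver 0→3: ·
e27 deliver 3→1: 1[foll,b=18,-]
e28 deliver 1→3: ·
e29 deliver 3→4: ·
e30 deliver 4→3: ·
e31 deliver 4→0: ·
e32 deliver 4→0: ·
e33 crash(3): 3[✗lead,b=18,-]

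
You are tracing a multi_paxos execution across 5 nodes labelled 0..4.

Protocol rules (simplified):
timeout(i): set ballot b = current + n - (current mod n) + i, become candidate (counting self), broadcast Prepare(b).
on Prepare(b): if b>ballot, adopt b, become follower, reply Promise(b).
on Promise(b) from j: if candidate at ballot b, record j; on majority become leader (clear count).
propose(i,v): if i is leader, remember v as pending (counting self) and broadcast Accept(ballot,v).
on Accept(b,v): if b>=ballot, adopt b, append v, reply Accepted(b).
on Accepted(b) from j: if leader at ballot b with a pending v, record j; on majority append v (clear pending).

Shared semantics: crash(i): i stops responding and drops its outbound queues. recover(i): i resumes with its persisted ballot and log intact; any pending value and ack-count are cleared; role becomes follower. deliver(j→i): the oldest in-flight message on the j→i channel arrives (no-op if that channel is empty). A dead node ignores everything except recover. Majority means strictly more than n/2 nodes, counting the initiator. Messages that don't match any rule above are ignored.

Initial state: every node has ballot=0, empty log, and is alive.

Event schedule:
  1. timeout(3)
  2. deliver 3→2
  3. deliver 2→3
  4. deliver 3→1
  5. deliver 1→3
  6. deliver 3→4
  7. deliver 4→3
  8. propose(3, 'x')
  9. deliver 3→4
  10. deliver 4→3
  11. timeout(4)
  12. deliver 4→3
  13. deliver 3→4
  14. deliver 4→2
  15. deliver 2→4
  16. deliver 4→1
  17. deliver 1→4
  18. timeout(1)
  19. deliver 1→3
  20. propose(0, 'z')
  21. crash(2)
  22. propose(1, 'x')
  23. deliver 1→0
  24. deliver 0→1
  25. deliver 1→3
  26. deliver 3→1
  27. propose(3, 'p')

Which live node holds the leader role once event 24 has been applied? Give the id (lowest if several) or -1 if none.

1. timeout(3):  <3:cand b8 ->
2. deliver 3→2:  <2:foll b8 ->
3. deliver 2→3:  nop
4. deliver 3→1:  <1:foll b8 ->
5. deliver 1→3:  <3:lead b8 ->
6. deliver 3→4:  <4:foll b8 ->
7. deliver 4→3:  nop
8. propose(3,'x'):  nop
9. deliver 3→4:  <4:foll b8 x>
10. deliver 4→3:  nop
11. timeout(4):  <4:cand b14 x>
12. deliver 4→3:  <3:foll b14 ->
13. deliver 3→4:  nop
14. deliver 4→2:  <2:foll b14 ->
15. deliver 2→4:  <4:lead b14 x>
16. deliver 4→1:  <1:foll b14 ->
17. deliver 1→4:  nop
18. timeout(1):  <1:cand b16 ->
19. deliver 1→3:  <3:foll b16 ->
20. propose(0,'z'):  nop
21. crash(2):  <2:✗foll b14 ->
22. propose(1,'x'):  nop
23. deliver 1→0:  <0:foll b16 ->
24. deliver 0→1:  nop

4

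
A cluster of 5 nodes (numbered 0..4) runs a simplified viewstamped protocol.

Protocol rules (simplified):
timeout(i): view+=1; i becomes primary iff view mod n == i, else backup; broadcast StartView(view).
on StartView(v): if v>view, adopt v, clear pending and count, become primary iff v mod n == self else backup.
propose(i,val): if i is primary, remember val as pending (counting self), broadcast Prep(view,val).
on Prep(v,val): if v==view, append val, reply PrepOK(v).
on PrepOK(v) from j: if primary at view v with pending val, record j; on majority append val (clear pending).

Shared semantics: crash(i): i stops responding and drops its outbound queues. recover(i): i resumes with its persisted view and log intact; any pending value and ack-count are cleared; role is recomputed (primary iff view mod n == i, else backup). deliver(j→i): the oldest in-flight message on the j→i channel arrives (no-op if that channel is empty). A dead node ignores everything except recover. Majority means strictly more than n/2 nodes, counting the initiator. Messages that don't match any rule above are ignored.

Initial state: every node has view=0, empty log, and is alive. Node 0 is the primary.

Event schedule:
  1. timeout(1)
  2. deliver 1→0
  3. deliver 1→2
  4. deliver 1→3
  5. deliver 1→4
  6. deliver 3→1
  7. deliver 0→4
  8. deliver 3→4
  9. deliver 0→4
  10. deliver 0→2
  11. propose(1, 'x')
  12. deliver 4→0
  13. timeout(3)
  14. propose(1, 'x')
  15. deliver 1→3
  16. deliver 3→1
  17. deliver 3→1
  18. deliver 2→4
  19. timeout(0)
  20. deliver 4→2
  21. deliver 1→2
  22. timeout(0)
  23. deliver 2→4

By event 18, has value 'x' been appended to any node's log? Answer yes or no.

no

step 1 timeout(1): 1={prim,v=1,log=-}
step 2 deliver 1→0: 0={back,v=1,log=-}
step 3 deliver 1→2: 2={back,v=1,log=-}
step 4 deliver 1→3: 3={back,v=1,log=-}
step 5 deliver 1→4: 4={back,v=1,log=-}
step 6 deliver 3→1: —
step 7 deliver 0→4: —
step 8 deliver 3→4: —
step 9 deliver 0→4: —
step 10 deliver 0→2: —
step 11 propose(1,'x'): —
step 12 deliver 4→0: —
step 13 timeout(3): 3={back,v=2,log=-}
step 14 propose(1,'x'): —
step 15 deliver 1→3: —
step 16 deliver 3→1: 1={back,v=2,log=-}
step 17 deliver 3→1: —
step 18 deliver 2→4: —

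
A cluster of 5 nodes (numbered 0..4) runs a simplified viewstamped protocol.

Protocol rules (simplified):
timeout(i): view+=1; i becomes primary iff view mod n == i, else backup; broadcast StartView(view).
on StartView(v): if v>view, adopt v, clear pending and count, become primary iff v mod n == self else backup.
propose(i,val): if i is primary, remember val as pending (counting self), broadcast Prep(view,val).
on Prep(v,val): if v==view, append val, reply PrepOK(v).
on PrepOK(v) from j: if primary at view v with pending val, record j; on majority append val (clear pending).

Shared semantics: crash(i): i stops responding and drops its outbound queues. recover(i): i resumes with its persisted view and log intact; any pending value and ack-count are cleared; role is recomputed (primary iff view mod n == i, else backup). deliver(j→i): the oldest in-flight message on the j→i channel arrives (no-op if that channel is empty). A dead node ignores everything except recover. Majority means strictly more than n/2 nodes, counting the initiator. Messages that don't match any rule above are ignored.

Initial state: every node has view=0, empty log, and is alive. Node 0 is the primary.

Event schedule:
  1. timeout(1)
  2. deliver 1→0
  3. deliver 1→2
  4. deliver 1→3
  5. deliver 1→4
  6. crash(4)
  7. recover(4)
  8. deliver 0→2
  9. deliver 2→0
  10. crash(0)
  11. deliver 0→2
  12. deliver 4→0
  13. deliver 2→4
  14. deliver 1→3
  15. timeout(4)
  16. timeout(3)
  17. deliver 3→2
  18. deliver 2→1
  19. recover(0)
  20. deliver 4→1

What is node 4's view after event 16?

2

[1] timeout(1) → N1(prim v1 [-])
[2] deliver 1→0 → N0(back v1 [-])
[3] deliver 1→2 → N2(back v1 [-])
[4] deliver 1→3 → N3(back v1 [-])
[5] deliver 1→4 → N4(back v1 [-])
[6] crash(4) → N4(✗back v1 [-])
[7] recover(4) → N4(back v1 [-])
[8] deliver 0→2 → ∅
[9] deliver 2→0 → ∅
[10] crash(0) → N0(✗back v1 [-])
[11] deliver 0→2 → ∅
[12] deliver 4→0 → ∅
[13] deliver 2→4 → ∅
[14] deliver 1→3 → ∅
[15] timeout(4) → N4(back v2 [-])
[16] timeout(3) → N3(back v2 [-])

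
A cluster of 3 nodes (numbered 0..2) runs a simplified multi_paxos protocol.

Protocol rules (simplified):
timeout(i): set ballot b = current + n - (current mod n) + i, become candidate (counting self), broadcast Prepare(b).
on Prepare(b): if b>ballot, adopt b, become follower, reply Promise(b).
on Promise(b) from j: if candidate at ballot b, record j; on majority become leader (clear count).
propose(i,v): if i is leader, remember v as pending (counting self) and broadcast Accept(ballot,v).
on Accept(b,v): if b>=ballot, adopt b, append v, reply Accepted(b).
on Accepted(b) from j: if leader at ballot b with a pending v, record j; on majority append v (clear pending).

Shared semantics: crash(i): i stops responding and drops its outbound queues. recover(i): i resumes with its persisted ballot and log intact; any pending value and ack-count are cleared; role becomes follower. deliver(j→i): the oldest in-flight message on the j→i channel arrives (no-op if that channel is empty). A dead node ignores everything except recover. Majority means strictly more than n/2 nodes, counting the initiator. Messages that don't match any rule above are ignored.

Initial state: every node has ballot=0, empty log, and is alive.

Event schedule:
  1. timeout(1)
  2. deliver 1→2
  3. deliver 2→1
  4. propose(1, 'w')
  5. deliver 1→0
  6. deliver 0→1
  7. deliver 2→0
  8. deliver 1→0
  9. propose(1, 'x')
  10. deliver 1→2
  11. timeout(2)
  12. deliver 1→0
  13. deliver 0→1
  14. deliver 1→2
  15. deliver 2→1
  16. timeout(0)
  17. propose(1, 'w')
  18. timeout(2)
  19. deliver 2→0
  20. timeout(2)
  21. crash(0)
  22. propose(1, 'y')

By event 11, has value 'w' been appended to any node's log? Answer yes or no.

yes

e1 timeout(1): 1[cand,b=4,-]
e2 deliver 1→2: 2[foll,b=4,-]
e3 deliver 2→1: 1[lead,b=4,-]
e4 propose(1,'w'): ·
e5 deliver 1→0: 0[foll,b=4,-]
e6 deliver 0→1: ·
e7 deliver 2→0: ·
e8 deliver 1→0: 0[foll,b=4,w]
e9 propose(1,'x'): ·
e10 deliver 1→2: 2[foll,b=4,w]
e11 timeout(2): 2[cand,b=8,w]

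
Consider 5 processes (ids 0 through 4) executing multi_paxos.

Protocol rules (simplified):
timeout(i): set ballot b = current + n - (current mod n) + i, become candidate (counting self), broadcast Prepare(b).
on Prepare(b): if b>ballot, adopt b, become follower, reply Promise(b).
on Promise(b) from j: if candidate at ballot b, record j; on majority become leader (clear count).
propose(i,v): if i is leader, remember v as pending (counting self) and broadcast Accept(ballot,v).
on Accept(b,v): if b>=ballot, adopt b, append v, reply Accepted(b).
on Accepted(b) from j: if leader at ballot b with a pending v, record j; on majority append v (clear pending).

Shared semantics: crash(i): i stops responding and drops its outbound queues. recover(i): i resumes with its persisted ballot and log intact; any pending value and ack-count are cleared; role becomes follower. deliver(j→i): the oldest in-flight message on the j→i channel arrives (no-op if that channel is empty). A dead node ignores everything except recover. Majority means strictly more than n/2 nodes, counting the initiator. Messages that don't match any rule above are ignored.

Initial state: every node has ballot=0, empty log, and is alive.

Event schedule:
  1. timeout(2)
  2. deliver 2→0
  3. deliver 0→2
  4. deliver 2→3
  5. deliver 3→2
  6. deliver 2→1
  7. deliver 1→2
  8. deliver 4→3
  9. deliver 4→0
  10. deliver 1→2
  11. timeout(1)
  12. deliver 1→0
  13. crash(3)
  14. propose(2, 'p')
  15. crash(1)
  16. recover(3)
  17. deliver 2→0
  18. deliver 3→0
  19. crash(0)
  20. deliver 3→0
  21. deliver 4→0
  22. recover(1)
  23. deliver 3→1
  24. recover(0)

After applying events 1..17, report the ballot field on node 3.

e1 timeout(2): 2[cand,b=7,-]
e2 deliver 2→0: 0[foll,b=7,-]
e3 deliver 0→2: ·
e4 deliver 2→3: 3[foll,b=7,-]
e5 deliver 3→2: 2[lead,b=7,-]
e6 deliver 2→1: 1[foll,b=7,-]
e7 deliver 1→2: ·
e8 deliver 4→3: ·
e9 deliver 4→0: ·
e10 deliver 1→2: ·
e11 timeout(1): 1[cand,b=11,-]
e12 deliver 1→0: 0[foll,b=11,-]
e13 crash(3): 3[✗foll,b=7,-]
e14 propose(2,'p'): ·
e15 crash(1): 1[✗cand,b=11,-]
e16 recover(3): 3[foll,b=7,-]
e17 deliver 2→0: ·

7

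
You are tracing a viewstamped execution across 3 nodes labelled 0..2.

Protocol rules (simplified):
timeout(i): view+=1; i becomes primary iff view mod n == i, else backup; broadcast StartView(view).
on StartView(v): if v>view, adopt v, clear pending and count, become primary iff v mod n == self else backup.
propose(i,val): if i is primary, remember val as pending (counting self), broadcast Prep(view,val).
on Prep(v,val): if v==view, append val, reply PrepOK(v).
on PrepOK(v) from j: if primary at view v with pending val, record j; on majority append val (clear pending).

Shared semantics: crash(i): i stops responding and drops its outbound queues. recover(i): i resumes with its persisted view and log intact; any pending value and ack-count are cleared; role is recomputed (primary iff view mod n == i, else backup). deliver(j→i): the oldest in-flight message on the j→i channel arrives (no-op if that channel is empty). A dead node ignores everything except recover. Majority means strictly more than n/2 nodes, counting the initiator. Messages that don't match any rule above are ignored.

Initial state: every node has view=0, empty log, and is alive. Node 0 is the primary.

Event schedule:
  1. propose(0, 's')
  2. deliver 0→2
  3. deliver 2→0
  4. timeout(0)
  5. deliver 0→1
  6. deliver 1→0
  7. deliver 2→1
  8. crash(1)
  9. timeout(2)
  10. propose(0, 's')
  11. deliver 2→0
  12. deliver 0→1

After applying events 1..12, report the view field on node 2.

1

step 1 propose(0,'s'): —
step 2 deliver 0→2: 2={back,v=0,log=s}
step 3 deliver 2→0: 0={prim,v=0,log=s}
step 4 timeout(0): 0={back,v=1,log=s}
step 5 deliver 0→1: 1={back,v=0,log=s}
step 6 deliver 1→0: —
step 7 deliver 2→1: —
step 8 crash(1): 1={✗back,v=0,log=s}
step 9 timeout(2): 2={back,v=1,log=s}
step 10 propose(0,'s'): —
step 11 deliver 2→0: —
step 12 deliver 0→1: —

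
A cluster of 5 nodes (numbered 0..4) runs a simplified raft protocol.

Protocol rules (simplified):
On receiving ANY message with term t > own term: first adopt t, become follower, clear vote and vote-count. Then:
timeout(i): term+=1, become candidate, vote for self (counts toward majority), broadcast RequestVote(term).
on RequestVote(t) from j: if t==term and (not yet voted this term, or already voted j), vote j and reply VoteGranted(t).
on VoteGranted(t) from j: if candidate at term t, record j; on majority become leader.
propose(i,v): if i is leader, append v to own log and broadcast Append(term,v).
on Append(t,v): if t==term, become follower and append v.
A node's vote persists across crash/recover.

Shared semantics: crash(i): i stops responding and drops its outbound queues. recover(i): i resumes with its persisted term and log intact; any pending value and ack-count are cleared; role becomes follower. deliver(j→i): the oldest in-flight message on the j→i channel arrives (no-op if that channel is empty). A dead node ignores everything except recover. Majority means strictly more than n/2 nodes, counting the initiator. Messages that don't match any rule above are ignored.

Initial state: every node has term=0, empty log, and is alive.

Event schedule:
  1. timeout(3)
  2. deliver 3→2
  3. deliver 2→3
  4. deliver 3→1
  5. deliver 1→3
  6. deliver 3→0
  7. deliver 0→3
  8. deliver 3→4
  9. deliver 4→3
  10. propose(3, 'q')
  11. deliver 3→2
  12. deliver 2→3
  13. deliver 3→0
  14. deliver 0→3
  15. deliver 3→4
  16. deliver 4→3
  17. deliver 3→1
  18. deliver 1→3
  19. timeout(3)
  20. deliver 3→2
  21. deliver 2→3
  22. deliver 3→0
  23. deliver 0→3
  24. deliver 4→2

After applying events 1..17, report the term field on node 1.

1

step 1 timeout(3): 3={cand,t=1,log=-}
step 2 deliver 3→2: 2={foll,t=1,log=-}
step 3 deliver 2→3: —
step 4 deliver 3→1: 1={foll,t=1,log=-}
step 5 deliver 1→3: 3={lead,t=1,log=-}
step 6 deliver 3→0: 0={foll,t=1,log=-}
step 7 deliver 0→3: —
step 8 deliver 3→4: 4={foll,t=1,log=-}
step 9 deliver 4→3: —
step 10 propose(3,'q'): 3={lead,t=1,log=q}
step 11 deliver 3→2: 2={foll,t=1,log=q}
step 12 deliver 2→3: —
step 13 deliver 3→0: 0={foll,t=1,log=q}
step 14 deliver 0→3: —
step 15 deliver 3→4: 4={foll,t=1,log=q}
step 16 deliver 4→3: —
step 17 deliver 3→1: 1={foll,t=1,log=q}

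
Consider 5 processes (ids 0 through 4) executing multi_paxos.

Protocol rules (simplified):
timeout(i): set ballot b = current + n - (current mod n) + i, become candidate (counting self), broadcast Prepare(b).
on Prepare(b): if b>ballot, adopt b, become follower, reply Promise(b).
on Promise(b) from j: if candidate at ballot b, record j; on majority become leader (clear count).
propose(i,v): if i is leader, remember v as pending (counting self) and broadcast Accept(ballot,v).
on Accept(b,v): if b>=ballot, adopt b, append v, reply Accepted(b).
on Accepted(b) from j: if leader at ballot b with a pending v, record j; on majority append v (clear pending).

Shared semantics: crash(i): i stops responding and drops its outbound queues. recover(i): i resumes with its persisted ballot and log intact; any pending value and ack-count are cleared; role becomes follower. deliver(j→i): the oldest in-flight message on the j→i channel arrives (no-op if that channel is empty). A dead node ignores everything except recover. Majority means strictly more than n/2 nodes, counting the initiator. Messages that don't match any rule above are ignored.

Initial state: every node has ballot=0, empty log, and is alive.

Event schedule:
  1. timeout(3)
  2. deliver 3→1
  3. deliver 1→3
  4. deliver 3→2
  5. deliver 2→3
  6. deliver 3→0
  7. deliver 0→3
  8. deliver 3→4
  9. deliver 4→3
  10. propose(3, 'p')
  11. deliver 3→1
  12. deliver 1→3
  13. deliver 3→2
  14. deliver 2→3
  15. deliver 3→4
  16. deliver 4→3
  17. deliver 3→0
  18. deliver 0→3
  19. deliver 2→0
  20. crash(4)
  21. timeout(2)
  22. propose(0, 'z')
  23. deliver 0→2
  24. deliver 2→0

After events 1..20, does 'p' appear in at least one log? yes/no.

yes

after 1 — timeout(3): n3:cand/b8/[-]
after 2 — deliver 3→1: n1:foll/b8/[-]
after 3 — deliver 1→3: ·
after 4 — deliver 3→2: n2:foll/b8/[-]
after 5 — deliver 2→3: n3:lead/b8/[-]
after 6 — deliver 3→0: n0:foll/b8/[-]
after 7 — deliver 0→3: ·
after 8 — deliver 3→4: n4:foll/b8/[-]
after 9 — deliver 4→3: ·
after 10 — propose(3,'p'): ·
after 11 — deliver 3→1: n1:foll/b8/[p]
after 12 — deliver 1→3: ·
after 13 — deliver 3→2: n2:foll/b8/[p]
after 14 — deliver 2→3: n3:lead/b8/[p]
after 15 — deliver 3→4: n4:foll/b8/[p]
after 16 — deliver 4→3: ·
after 17 — deliver 3→0: n0:foll/b8/[p]
after 18 — deliver 0→3: ·
after 19 — deliver 2→0: ·
after 20 — crash(4): n4:✗foll/b8/[p]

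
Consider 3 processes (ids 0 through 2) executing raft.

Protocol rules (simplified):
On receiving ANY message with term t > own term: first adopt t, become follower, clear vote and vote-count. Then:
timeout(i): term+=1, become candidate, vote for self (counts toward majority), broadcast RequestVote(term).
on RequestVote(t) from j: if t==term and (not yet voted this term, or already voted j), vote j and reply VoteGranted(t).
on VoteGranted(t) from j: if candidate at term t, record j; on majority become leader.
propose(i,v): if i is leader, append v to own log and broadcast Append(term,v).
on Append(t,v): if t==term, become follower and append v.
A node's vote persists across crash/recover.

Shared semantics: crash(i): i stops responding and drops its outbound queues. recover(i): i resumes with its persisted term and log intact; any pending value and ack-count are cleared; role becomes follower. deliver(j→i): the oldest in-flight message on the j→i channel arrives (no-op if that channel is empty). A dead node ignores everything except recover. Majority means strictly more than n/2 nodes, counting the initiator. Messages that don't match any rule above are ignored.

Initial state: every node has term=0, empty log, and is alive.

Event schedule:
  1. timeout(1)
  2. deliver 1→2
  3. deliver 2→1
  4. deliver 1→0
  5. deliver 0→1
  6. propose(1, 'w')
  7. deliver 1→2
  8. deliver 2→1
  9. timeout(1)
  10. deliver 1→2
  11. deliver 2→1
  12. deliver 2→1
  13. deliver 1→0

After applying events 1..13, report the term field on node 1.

[1] timeout(1) → N1(cand t1 [-])
[2] deliver 1→2 → N2(foll t1 [-])
[3] deliver 2→1 → N1(lead t1 [-])
[4] deliver 1→0 → N0(foll t1 [-])
[5] deliver 0→1 → ∅
[6] propose(1,'w') → N1(lead t1 [w])
[7] deliver 1→2 → N2(foll t1 [w])
[8] deliver 2→1 → ∅
[9] timeout(1) → N1(cand t2 [w])
[10] deliver 1→2 → N2(foll t2 [w])
[11] deliver 2→1 → N1(lead t2 [w])
[12] deliver 2→1 → ∅
[13] deliver 1→0 → N0(foll t1 [w])

2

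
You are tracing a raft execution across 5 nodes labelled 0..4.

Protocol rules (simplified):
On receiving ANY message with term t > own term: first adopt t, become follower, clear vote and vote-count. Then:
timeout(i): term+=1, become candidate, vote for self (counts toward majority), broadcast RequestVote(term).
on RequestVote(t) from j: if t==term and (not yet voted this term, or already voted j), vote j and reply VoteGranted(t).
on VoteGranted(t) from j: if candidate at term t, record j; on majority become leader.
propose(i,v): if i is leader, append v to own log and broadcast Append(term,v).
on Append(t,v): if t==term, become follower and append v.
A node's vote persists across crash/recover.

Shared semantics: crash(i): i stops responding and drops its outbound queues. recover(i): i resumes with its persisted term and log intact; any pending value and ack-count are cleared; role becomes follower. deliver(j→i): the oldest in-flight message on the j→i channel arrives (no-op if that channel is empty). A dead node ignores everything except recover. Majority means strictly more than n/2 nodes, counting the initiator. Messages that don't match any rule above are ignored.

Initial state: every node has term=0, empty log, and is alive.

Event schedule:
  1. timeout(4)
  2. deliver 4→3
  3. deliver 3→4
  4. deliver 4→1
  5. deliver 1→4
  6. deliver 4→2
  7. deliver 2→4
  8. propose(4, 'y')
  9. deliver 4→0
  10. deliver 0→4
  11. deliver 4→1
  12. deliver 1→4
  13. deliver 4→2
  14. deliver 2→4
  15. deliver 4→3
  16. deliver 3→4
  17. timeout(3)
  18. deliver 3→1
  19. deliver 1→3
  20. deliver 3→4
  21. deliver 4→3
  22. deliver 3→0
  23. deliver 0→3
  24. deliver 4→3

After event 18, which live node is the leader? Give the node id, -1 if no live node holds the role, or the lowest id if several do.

4

e1 timeout(4): 4[cand,t=1,-]
e2 deliver 4→3: 3[foll,t=1,-]
e3 deliver 3→4: ·
e4 deliver 4→1: 1[foll,t=1,-]
e5 deliver 1→4: 4[lead,t=1,-]
e6 deliver 4→2: 2[foll,t=1,-]
e7 deliver 2→4: ·
e8 propose(4,'y'): 4[lead,t=1,y]
e9 deliver 4→0: 0[foll,t=1,-]
e10 deliver 0→4: ·
e11 deliver 4→1: 1[foll,t=1,y]
e12 deliver 1→4: ·
e13 deliver 4→2: 2[foll,t=1,y]
e14 deliver 2→4: ·
e15 deliver 4→3: 3[foll,t=1,y]
e16 deliver 3→4: ·
e17 timeout(3): 3[cand,t=2,y]
e18 deliver 3→1: 1[foll,t=2,y]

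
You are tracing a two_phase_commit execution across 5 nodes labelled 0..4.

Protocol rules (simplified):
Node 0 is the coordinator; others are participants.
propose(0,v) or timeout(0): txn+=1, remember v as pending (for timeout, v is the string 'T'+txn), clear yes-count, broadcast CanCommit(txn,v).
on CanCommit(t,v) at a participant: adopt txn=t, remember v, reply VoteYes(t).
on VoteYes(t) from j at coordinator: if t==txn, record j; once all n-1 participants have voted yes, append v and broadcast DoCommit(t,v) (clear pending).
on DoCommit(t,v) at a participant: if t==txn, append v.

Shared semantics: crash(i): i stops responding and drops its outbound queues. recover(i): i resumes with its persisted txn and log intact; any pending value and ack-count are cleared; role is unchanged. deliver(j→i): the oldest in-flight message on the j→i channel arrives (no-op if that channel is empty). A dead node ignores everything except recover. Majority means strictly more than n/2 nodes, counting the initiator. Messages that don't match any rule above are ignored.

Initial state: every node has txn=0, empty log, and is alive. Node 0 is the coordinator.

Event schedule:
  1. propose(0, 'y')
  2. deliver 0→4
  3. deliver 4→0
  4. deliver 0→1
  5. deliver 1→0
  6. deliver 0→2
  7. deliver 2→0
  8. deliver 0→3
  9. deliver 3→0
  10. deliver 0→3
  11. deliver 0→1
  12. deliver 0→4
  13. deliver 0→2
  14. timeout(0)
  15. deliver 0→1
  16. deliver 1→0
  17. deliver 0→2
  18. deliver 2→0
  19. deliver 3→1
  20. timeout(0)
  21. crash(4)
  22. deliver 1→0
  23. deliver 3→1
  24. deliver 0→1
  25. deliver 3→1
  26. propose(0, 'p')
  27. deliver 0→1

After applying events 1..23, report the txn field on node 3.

[1] propose(0,'y') → N0(coor t1 [-])
[2] deliver 0→4 → N4(part t1 [-])
[3] deliver 4→0 → ∅
[4] deliver 0→1 → N1(part t1 [-])
[5] deliver 1→0 → ∅
[6] deliver 0→2 → N2(part t1 [-])
[7] deliver 2→0 → ∅
[8] deliver 0→3 → N3(part t1 [-])
[9] deliver 3→0 → N0(coor t1 [y])
[10] deliver 0→3 → N3(part t1 [y])
[11] deliver 0→1 → N1(part t1 [y])
[12] deliver 0→4 → N4(part t1 [y])
[13] deliver 0→2 → N2(part t1 [y])
[14] timeout(0) → N0(coor t2 [y])
[15] deliver 0→1 → N1(part t2 [y])
[16] deliver 1→0 → ∅
[17] deliver 0→2 → N2(part t2 [y])
[18] deliver 2→0 → ∅
[19] deliver 3→1 → ∅
[20] timeout(0) → N0(coor t3 [y])
[21] crash(4) → N4(✗part t1 [y])
[22] deliver 1→0 → ∅
[23] deliver 3→1 → ∅

1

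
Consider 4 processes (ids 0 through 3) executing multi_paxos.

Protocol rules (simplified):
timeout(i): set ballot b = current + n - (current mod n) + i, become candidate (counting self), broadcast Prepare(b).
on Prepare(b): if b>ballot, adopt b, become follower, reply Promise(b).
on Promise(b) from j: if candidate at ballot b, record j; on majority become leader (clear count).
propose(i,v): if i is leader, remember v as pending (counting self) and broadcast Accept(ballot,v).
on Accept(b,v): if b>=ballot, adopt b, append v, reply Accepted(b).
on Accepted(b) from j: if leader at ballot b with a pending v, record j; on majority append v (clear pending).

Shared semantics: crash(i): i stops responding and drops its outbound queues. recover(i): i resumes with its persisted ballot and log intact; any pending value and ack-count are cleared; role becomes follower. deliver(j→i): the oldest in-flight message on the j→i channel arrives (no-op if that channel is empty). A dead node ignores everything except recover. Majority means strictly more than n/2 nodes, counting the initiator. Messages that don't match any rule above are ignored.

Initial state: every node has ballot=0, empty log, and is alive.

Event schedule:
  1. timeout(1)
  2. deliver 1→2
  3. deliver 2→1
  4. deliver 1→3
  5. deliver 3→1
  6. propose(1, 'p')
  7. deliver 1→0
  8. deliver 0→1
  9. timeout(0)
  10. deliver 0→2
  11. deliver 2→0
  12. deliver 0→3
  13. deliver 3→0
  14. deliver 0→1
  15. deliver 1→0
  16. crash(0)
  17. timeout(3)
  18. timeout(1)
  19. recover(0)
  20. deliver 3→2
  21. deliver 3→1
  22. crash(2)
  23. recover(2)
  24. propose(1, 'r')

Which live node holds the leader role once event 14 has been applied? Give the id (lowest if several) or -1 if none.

e1 timeout(1): 1[cand,b=5,-]
e2 deliver 1→2: 2[foll,b=5,-]
e3 deliver 2→1: ·
e4 deliver 1→3: 3[foll,b=5,-]
e5 deliver 3→1: 1[lead,b=5,-]
e6 propose(1,'p'): ·
e7 deliver 1→0: 0[foll,b=5,-]
e8 deliver 0→1: ·
e9 timeout(0): 0[cand,b=8,-]
e10 deliver 0→2: 2[foll,b=8,-]
e11 deliver 2→0: ·
e12 deliver 0→3: 3[foll,b=8,-]
e13 deliver 3→0: 0[lead,b=8,-]
e14 deliver 0→1: 1[foll,b=8,-]

0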